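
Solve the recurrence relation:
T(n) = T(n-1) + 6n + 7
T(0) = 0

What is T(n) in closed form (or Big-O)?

Dominant term in sum is 6*sum(i, i=1..n) = 6*n*(n+1)/2 = O(n^2).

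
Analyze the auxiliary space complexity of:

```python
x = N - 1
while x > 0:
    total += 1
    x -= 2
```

Space complexity: O(1).
Only a constant amount of auxiliary storage is used; nothing grows with n.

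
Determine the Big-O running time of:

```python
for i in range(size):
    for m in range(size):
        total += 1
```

Time complexity: O(n^2).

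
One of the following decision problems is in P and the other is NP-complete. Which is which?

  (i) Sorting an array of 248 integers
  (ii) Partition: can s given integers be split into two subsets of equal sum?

(i) is P: merge sort runs in O(n log n).
(ii) is NP-complete: Subset Sum reduces to it (one of Karp's 21 NP-complete problems).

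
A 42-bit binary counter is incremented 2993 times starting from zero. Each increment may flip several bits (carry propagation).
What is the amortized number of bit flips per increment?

Bit i flips on every 2^i-th increment, so over 2993 increments bit i flips floor(2993/2^i) times. Summing over i: total flips < 2 * 2993. Amortized: < 2 = O(1) per increment.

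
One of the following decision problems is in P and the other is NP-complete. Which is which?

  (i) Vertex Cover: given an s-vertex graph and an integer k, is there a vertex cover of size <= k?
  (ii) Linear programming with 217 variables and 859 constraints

(i) is NP-complete: one of Karp's 21 NP-complete problems (with k part of the input; for any fixed constant k it is in P).
(ii) is P: the ellipsoid and interior-point methods run in polynomial time.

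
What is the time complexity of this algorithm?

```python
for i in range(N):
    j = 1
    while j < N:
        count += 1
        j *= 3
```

Time complexity: O(n log n).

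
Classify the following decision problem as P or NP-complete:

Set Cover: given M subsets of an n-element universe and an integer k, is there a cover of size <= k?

This problem is NP-complete: one of Karp's 21 NP-complete problems (with k part of the input).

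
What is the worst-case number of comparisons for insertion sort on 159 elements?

Insertion sort on reverse-sorted input: 1 + 2 + ... + (159-1) = 12561 comparisons.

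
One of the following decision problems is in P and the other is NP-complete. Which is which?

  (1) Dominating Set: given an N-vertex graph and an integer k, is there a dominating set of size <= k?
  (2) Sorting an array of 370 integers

(1) is NP-complete: reduces from Set Cover (with k part of the input).
(2) is P: merge sort runs in O(n log n).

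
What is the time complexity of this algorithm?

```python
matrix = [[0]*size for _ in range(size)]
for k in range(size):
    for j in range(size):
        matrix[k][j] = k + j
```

Time complexity: O(n^2).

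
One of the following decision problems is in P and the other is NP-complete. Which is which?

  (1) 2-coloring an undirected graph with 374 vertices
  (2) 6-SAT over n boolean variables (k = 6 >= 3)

(1) is P: 2-coloring is bipartiteness testing via BFS, O(V+E).
(2) is NP-complete: 3-SAT is NP-complete (Cook-Levin); k-SAT for k>=3 reduces from 3-SAT.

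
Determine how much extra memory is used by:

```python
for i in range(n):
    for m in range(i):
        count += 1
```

Space complexity: O(1).
Only a constant amount of auxiliary storage is used; nothing grows with n.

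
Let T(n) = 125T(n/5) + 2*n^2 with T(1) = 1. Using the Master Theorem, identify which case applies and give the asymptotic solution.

a=125, b=5, f(n)=2*n^2.
log_5(125) = 3 > 2.
Since f(n) = O(n^2) is polynomially smaller than n^3, Case 1 applies.
T(n) = Theta(n^3).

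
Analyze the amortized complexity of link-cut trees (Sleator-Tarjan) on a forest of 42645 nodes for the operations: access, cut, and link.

Link-cut trees represent the forest using splay trees over preferred paths. With potential Phi = sum over nodes of log(size of virtual subtree), each access on 42645 nodes is O(log 42645) = O(log n) amortized by the splay-tree access lemma. Cut and link are O(1) plus one access.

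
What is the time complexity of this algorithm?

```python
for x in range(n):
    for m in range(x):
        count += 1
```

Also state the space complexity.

Time complexity: O(n^2).
Space complexity: O(1).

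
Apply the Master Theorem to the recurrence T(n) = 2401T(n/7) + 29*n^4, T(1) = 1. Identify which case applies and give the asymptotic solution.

a=2401, b=7, f(n)=29*n^4.
log_7(2401) = 4, so n^(log_b(a)) = n^4.
f(n) = Theta(n^4), so Case 2 applies.
T(n) = Theta(n^4 log n).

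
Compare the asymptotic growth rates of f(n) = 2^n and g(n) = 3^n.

g(n) = 3^n grows faster: (3/2)^n -> infinity since 3/2 > 1.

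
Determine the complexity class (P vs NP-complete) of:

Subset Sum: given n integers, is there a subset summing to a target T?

This problem is NP-complete: one of Karp's 21 NP-complete problems.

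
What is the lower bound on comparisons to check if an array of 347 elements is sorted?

To verify 347 elements are sorted, we must compare each consecutive pair. Skipping any pair allows an adversary to swap them. Therefore 346 comparisons are necessary and sufficient.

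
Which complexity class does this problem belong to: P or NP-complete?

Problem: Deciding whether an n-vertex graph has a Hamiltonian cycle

This problem is NP-complete: one of Karp's 21 NP-complete problems.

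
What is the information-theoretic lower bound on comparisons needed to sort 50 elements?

There are 50! = 30414093201713378043612608166064768844377641568960512000000000000 possible orderings. Each comparison gives 1 bit. We need at least ceil(log_2(30414093201713378043612608166064768844377641568960512000000000000)) = 215 comparisons.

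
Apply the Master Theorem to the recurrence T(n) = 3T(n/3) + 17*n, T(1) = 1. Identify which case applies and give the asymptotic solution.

a=3, b=3, f(n)=17*n.
log_3(3) = 1, so n^(log_b(a)) = n.
f(n) = Theta(n), so Case 2 applies.
T(n) = Theta(n log n).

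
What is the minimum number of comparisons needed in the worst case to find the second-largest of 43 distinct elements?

Lower bound: finding the max needs 43-1 comparisons. By the adversary weight-doubling argument, the max must personally win >= ceil(log_2(43)) = 6 comparisons; the 2nd-largest is among those 6 losers, needing 6-1 more comparisons. Total >= 43-1 + 6-1 = 47. A balanced knockout tournament achieves this.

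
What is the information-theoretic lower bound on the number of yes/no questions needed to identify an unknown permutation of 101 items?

There are 101! = 9425947759838359420851623124482936749562312794702543768327889353416977599316221476503087861591808346911623490003549599583369706302603264000000000000000000000000 permutations. Each yes/no question gives at most 1 bit, so at least ceil(log_2(9425947759838359420851623124482936749562312794702543768327889353416977599316221476503087861591808346911623490003549599583369706302603264000000000000000000000000)) = 532 questions are needed.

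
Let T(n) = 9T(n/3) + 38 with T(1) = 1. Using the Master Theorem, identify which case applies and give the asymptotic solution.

a=9, b=3, f(n)=38.
log_3(9) = 2 > 0.
Since f(n) = O(n^0) is polynomially smaller than n^2, Case 1 applies.
T(n) = Theta(n^2).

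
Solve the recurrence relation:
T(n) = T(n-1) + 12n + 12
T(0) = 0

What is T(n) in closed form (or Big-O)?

Dominant term in sum is 12*sum(i, i=1..n) = 12*n*(n+1)/2 = O(n^2).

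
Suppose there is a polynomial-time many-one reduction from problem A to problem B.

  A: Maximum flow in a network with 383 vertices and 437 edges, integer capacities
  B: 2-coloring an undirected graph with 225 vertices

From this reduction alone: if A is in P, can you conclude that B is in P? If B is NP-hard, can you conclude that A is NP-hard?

A poly-time reduction A <=_p B transfers tractability DOWN (B easy => A easy) and hardness UP (A hard => B hard), not the reverse.
From A in P, the reduction alone does NOT give B in P: any problem in P trivially reduces to SAT, yet SAT is not known to be in P.
From B NP-hard, the reduction alone does NOT give A NP-hard: again, easy problems reduce to hard ones.
(Here in fact A is P and B is P.)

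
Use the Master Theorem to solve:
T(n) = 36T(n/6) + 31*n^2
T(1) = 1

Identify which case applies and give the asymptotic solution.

a=36, b=6, f(n)=31*n^2.
log_6(36) = 2, so n^(log_b(a)) = n^2.
f(n) = Theta(n^2), so Case 2 applies.
T(n) = Theta(n^2 log n).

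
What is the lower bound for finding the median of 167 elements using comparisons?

To find the median of 167 elements, every element must be compared at least once, so the lower bound is Omega(n). The BFPRT algorithm achieves O(n), making this tight.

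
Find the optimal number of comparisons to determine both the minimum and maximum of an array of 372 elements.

Naive approach: 742 comparisons (371 for max + 371 for min).
Optimal: Compare elements in pairs first (floor(n/2) = 186 comparisons), then find max among winners and min among losers (185 comparisons each).
Total: ceil(3n/2) - 2 = 556 comparisons. An adversary argument shows this is also a lower bound.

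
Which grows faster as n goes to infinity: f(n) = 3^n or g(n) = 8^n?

g(n) = 8^n grows faster: (8/3)^n -> infinity since 8/3 > 1.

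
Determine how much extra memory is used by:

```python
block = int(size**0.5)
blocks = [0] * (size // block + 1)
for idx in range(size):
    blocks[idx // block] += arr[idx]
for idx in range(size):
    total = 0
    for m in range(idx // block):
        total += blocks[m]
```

Space complexity: O(sqrt(n)).
Storage scales with sqrt(n).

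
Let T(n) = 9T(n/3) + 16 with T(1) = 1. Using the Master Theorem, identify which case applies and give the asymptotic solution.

a=9, b=3, f(n)=16.
log_3(9) = 2 > 0.
Since f(n) = O(n^0) is polynomially smaller than n^2, Case 1 applies.
T(n) = Theta(n^2).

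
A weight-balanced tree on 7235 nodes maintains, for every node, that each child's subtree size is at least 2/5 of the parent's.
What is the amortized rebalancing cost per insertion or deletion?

With balance ratio 2/5, tree height is O(log_{5/2}(7235)) = O(log n). A rebalance at a node of size s costs O(s) but requires Omega(s) updates in that subtree to retrigger. Summed over the O(log n) ancestors of the touched leaf, amortized rebalancing is O(log n).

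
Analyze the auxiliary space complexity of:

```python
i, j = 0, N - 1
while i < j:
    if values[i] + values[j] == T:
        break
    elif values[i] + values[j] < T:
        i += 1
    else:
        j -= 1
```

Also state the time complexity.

Space complexity: O(1).
Only a constant amount of auxiliary storage is used; nothing grows with n.
Time complexity: O(n).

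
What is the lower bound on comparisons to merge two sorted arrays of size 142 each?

To merge two sorted arrays of size 142, we need at least 283 comparisons in the worst case. An adversary can force every element to be compared.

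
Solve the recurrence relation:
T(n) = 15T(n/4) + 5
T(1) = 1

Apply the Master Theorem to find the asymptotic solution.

a=15, b=4, f(n)=5. log_4(15) = 1.953. Case 1 of Master Theorem: T(n) = O(n^1.953).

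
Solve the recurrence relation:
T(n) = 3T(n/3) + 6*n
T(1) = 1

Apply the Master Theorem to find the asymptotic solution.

a=3, b=3, f(n)=6*n. log_3(3) = 1. Case 2: T(n) = O(n log n).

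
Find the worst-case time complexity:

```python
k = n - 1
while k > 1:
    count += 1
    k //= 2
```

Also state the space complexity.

Time complexity: O(log n).
Space complexity: O(1).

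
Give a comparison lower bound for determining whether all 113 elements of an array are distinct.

In the algebraic decision-tree model, the YES region for element distinctness on 113 elements has 113! connected components (one per ordering). Ben-Or's theorem then gives a lower bound of Omega(log(n!)) = Omega(n log n).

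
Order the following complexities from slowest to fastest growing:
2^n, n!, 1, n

Ordered by growth rate: 1 < n < 2^n < n!.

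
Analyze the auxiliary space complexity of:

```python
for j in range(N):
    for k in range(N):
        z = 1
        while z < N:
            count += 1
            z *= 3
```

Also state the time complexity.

Space complexity: O(1).
Only a constant amount of auxiliary storage is used; nothing grows with n.
Time complexity: O(n^2 log n).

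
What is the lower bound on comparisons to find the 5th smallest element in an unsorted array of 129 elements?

Finding the 5th smallest of 129 elements requires Omega(n) comparisons. Every element must participate in at least one comparison; otherwise it could be the 5th smallest.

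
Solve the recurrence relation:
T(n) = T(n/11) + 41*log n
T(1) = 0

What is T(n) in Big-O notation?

Each of the log_11(n) levels adds O(log n). T(n) = O(log^2 n).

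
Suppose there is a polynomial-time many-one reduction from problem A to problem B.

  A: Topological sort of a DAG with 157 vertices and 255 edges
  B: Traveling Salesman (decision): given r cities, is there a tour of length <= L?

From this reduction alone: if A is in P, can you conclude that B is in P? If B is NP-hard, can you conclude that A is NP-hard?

A poly-time reduction A <=_p B transfers tractability DOWN (B easy => A easy) and hardness UP (A hard => B hard), not the reverse.
From A in P, the reduction alone does NOT give B in P: any problem in P trivially reduces to SAT, yet SAT is not known to be in P.
From B NP-hard, the reduction alone does NOT give A NP-hard: again, easy problems reduce to hard ones.
(Here in fact A is P and B is NP-complete.)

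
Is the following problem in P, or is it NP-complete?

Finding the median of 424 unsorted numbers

This problem is in P: linear-time selection (median-of-medians) runs in O(n).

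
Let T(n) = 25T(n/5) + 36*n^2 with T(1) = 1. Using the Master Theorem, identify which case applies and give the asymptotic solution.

a=25, b=5, f(n)=36*n^2.
log_5(25) = 2, so n^(log_b(a)) = n^2.
f(n) = Theta(n^2), so Case 2 applies.
T(n) = Theta(n^2 log n).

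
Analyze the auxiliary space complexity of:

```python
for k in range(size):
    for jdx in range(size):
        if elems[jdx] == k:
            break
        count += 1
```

Space complexity: O(1).
Only a constant amount of auxiliary storage is used; nothing grows with n.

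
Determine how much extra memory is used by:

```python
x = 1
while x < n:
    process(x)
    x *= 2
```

Space complexity: O(1).
Only a constant amount of auxiliary storage is used; nothing grows with n.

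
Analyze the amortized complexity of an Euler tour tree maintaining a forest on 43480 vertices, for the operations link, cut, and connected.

An Euler tour tree stores each tree's Euler tour as a balanced BST keyed by tour position. On 43480 vertices: link concatenates two tours via O(1) splits/joins of size <= 2*43480 (O(log n)); cut splits the tour at the two occurrences of the edge (O(log n)); connected compares BST roots (O(log n) to find the root). All O(log n) amortized.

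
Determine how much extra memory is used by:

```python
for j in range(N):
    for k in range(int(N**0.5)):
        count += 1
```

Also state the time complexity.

Space complexity: O(1).
Only a constant amount of auxiliary storage is used; nothing grows with n.
Time complexity: O(n * sqrt(n)).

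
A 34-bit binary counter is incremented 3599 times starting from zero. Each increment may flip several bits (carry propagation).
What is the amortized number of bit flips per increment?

Bit i flips on every 2^i-th increment, so over 3599 increments bit i flips floor(3599/2^i) times. Summing over i: total flips < 2 * 3599. Amortized: < 2 = O(1) per increment.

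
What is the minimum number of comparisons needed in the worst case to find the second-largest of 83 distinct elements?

Lower bound: finding the max needs 83-1 comparisons. By the adversary weight-doubling argument, the max must personally win >= ceil(log_2(83)) = 7 comparisons; the 2nd-largest is among those 7 losers, needing 7-1 more comparisons. Total >= 83-1 + 7-1 = 88. A balanced knockout tournament achieves this.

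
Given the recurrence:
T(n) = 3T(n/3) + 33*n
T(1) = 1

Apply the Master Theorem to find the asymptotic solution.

a=3, b=3, f(n)=33*n. log_3(3) = 1. Case 2: T(n) = O(n log n).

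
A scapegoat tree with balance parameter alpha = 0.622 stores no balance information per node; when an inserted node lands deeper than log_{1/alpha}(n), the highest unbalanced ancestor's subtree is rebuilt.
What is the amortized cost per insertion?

Search/insert path is O(log n). A rebuild of a subtree of size s costs O(s), but with alpha = 0.622 at least Omega(s) insertions must have occurred in that subtree since its last rebuild. Charging O(1) of the rebuild to each such insertion gives O(log n) amortized.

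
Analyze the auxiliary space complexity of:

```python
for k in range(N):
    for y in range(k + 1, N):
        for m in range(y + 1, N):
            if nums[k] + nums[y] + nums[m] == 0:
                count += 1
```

Space complexity: O(1).
Only a constant amount of auxiliary storage is used; nothing grows with n.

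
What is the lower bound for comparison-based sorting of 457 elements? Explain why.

A comparison-based sorting algorithm corresponds to a decision tree. With 457! possible permutations, the tree has 457! leaves. The height is at least log_2(457!) = Omega(n log n) by Stirling's approximation.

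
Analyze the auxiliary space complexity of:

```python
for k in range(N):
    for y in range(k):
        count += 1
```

Space complexity: O(1).
Only a constant amount of auxiliary storage is used; nothing grows with n.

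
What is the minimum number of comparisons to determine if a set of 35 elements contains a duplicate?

Determining if 35 elements are all distinct requires Omega(n log n) comparisons in the comparison model. This follows from the element distinctness lower bound.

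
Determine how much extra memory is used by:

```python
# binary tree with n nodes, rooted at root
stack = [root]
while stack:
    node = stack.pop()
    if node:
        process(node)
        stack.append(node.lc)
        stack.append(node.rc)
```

Space complexity: O(n).
Auxiliary storage grows linearly with the input size n in the worst case.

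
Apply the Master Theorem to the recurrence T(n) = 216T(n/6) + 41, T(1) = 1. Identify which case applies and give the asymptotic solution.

a=216, b=6, f(n)=41.
log_6(216) = 3 > 0.
Since f(n) = O(n^0) is polynomially smaller than n^3, Case 1 applies.
T(n) = Theta(n^3).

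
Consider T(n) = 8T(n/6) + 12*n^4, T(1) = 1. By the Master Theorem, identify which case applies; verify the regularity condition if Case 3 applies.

a=8, b=6, f(n)=12*n^4.
log_6(8) = 1.161 < 4.
f(n) = Omega(n^(1.161+epsilon)) for some epsilon > 0, so Case 3 is the candidate.
Regularity: a*f(n/b) = 8*12*(n/6)^4 = (8/1296)*12*n^4 <= c*f(n) with c = 8/1296 < 1. Satisfied.
Case 3: T(n) = Theta(n^4).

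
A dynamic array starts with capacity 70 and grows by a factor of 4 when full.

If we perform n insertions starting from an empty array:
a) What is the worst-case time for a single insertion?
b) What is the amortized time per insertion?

(a) Worst-case single insertion: O(n) -- when the array is full at capacity c, the resize copies all c elements, and c can be Theta(n).
(b) Resizes happen at sizes 70, 280, 1120, ... Total copy cost for n insertions: 70 + 280 + ... = O(n) (geometric series with ratio 1/4). Amortized cost per insertion: O(n)/n = O(1).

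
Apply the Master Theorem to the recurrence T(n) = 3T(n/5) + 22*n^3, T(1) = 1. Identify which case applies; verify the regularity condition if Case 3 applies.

a=3, b=5, f(n)=22*n^3.
log_5(3) = 0.6826 < 3.
f(n) = Omega(n^(0.6826+epsilon)) for some epsilon > 0, so Case 3 is the candidate.
Regularity: a*f(n/b) = 3*22*(n/5)^3 = (3/125)*22*n^3 <= c*f(n) with c = 3/125 < 1. Satisfied.
Case 3: T(n) = Theta(n^3).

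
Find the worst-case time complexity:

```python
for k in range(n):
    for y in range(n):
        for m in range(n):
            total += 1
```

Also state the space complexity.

Time complexity: O(n^3).
Space complexity: O(1).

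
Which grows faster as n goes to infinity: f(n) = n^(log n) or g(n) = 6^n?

g(n) = 6^n grows faster: take logs: log(n^(log n)) = (log n)^2, log(6^n) = n log 6; n dominates (log n)^2.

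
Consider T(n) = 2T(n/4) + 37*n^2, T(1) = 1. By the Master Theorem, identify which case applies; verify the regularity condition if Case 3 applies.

a=2, b=4, f(n)=37*n^2.
log_4(2) = 0.5 < 2.
f(n) = Omega(n^(0.5+epsilon)) for some epsilon > 0, so Case 3 is the candidate.
Regularity: a*f(n/b) = 2*37*(n/4)^2 = (2/16)*37*n^2 <= c*f(n) with c = 2/16 < 1. Satisfied.
Case 3: T(n) = Theta(n^2).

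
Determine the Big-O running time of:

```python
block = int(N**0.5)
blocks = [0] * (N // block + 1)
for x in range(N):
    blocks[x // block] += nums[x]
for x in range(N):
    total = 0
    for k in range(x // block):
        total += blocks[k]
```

Time complexity: O(n * sqrt(n)).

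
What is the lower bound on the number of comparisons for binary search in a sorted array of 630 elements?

With 630 possible positions, we need at least ceil(log_2(630)) = 10 comparisons. Each comparison splits the remaining candidates by at most half.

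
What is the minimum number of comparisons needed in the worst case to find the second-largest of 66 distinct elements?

Lower bound: finding the max needs 66-1 comparisons. By the adversary weight-doubling argument, the max must personally win >= ceil(log_2(66)) = 7 comparisons; the 2nd-largest is among those 7 losers, needing 7-1 more comparisons. Total >= 66-1 + 7-1 = 71. A balanced knockout tournament achieves this.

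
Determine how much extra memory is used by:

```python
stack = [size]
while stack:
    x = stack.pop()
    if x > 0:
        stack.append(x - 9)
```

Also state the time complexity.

Space complexity: O(1).
Only a constant amount of auxiliary storage is used; nothing grows with n.
Time complexity: O(n).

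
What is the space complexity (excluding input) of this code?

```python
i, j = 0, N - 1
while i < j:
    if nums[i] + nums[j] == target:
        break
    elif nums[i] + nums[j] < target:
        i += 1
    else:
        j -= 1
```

Space complexity: O(1).
Only a constant amount of auxiliary storage is used; nothing grows with n.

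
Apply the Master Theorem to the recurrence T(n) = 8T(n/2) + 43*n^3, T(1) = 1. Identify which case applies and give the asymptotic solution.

a=8, b=2, f(n)=43*n^3.
log_2(8) = 3, so n^(log_b(a)) = n^3.
f(n) = Theta(n^3), so Case 2 applies.
T(n) = Theta(n^3 log n).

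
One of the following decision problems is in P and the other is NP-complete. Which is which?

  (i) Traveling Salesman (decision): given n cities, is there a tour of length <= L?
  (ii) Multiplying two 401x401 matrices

(i) is NP-complete: reduces from Hamiltonian Cycle.
(ii) is P: the schoolbook algorithm runs in O(n^3).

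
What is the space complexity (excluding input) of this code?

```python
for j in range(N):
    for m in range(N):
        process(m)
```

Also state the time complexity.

Space complexity: O(1).
Only a constant amount of auxiliary storage is used; nothing grows with n.
Time complexity: O(n^2).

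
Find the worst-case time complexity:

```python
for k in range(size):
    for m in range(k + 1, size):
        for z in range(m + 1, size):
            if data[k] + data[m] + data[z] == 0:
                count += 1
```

Time complexity: O(n^3).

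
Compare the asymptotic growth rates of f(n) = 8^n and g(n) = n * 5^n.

f(n) = 8^n grows faster: 8^n / (n 5^n) = (8/5)^n / n -> infinity since 8/5 > 1.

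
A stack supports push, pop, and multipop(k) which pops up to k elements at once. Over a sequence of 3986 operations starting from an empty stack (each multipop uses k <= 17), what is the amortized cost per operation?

Each element is pushed exactly once and popped at most once (whether by pop or as part of a multipop). So the total number of individual pops over the whole sequence is at most the number of pushes, which is at most 3986. Total work <= 2 * 3986, hence O(1) amortized per operation.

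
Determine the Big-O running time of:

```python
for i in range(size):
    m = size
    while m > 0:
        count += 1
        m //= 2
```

Time complexity: O(n log n).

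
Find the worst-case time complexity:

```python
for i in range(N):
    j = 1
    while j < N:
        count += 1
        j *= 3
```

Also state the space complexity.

Time complexity: O(n log n).
Space complexity: O(1).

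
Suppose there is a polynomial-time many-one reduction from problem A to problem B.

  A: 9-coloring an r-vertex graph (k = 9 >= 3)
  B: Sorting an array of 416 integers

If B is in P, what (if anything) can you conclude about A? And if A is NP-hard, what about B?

A poly-time reduction A <=_p B means any A-instance can be transformed to a B-instance in poly time.
If B is in P: compose the reduction with B's poly-time algorithm to solve A in poly time, so A is in P.
If A is NP-hard: every NP problem reduces to A, which reduces to B; composing reductions, every NP problem reduces to B, so B is NP-hard.
(Here in fact A is NP-complete and B is in P, so no such reduction is known -- its existence would imply P = NP; the analysis concerns only what the assumed reduction would or would not let you conclude.)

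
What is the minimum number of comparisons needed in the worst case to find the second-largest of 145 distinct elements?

Lower bound: finding the max needs 145-1 comparisons. By the adversary weight-doubling argument, the max must personally win >= ceil(log_2(145)) = 8 comparisons; the 2nd-largest is among those 8 losers, needing 8-1 more comparisons. Total >= 145-1 + 8-1 = 151. A balanced knockout tournament achieves this.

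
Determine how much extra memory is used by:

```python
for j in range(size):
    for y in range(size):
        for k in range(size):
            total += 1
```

Space complexity: O(1).
Only a constant amount of auxiliary storage is used; nothing grows with n.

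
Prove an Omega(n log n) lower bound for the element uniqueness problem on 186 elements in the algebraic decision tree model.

In the algebraic decision tree model, element uniqueness on 186 elements is equivalent to determining which cell of an arrangement of C(186,2) = 17205 hyperplanes x_i = x_j contains the input point. Ben-Or's theorem shows this requires Omega(n log n).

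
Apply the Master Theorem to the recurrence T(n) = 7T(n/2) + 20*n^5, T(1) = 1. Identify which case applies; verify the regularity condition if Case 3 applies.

a=7, b=2, f(n)=20*n^5.
log_2(7) = 2.807 < 5.
f(n) = Omega(n^(2.807+epsilon)) for some epsilon > 0, so Case 3 is the candidate.
Regularity: a*f(n/b) = 7*20*(n/2)^5 = (7/32)*20*n^5 <= c*f(n) with c = 7/32 < 1. Satisfied.
Case 3: T(n) = Theta(n^5).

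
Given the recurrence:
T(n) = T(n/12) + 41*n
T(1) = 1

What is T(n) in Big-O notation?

Geometric series: 41*n*(1 + 1/12 + 1/12^2 + ...) = O(n). T(n) = O(n).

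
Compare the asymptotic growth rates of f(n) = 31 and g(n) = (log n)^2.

g(n) = (log n)^2 grows faster: any unbounded function dominates a constant.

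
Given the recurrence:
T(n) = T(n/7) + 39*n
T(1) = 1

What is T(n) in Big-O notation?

Geometric series: 39*n*(1 + 1/7 + 1/7^2 + ...) = O(n). T(n) = O(n).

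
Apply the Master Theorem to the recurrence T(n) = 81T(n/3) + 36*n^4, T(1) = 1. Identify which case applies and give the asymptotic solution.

a=81, b=3, f(n)=36*n^4.
log_3(81) = 4, so n^(log_b(a)) = n^4.
f(n) = Theta(n^4), so Case 2 applies.
T(n) = Theta(n^4 log n).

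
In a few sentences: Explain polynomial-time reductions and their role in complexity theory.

A poly-time reduction from A to B transforms any instance of A into an instance of B in polynomial time. If A reduces to B and B is in P, then A is in P. If A is NP-hard and A reduces to B, then B is NP-hard. Reductions transfer hardness upward and tractability downward.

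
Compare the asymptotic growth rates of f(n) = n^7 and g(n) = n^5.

f(n) = n^7 grows faster: n^7/n^5 = n^2 -> infinity.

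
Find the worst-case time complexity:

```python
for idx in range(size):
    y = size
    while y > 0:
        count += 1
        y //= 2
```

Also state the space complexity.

Time complexity: O(n log n).
Space complexity: O(1).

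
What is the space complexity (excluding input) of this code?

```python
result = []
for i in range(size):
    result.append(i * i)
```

Space complexity: O(n).
Auxiliary storage grows linearly with the input size n in the worst case.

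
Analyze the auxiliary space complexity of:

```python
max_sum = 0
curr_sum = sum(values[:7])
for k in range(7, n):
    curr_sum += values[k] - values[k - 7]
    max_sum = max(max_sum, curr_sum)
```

Space complexity: O(1).
Only a constant amount of auxiliary storage is used; nothing grows with n.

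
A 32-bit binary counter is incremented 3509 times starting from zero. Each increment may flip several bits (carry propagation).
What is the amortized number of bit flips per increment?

Bit i flips on every 2^i-th increment, so over 3509 increments bit i flips floor(3509/2^i) times. Summing over i: total flips < 2 * 3509. Amortized: < 2 = O(1) per increment.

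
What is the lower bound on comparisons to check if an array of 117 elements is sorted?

To verify 117 elements are sorted, we must compare each consecutive pair. Skipping any pair allows an adversary to swap them. Therefore 116 comparisons are necessary and sufficient.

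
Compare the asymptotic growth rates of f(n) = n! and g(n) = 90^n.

f(n) = n! grows faster: n!/90^n -> infinity by Stirling.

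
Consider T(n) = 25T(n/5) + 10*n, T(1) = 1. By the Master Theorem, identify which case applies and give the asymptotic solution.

a=25, b=5, f(n)=10*n.
log_5(25) = 2 > 1.
Since f(n) = O(n^1) is polynomially smaller than n^2, Case 1 applies.
T(n) = Theta(n^2).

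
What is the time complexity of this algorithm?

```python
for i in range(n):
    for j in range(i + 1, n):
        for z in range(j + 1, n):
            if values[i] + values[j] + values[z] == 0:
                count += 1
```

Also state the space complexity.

Time complexity: O(n^3).
Space complexity: O(1).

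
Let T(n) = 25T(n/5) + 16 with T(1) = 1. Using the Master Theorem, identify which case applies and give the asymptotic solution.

a=25, b=5, f(n)=16.
log_5(25) = 2 > 0.
Since f(n) = O(n^0) is polynomially smaller than n^2, Case 1 applies.
T(n) = Theta(n^2).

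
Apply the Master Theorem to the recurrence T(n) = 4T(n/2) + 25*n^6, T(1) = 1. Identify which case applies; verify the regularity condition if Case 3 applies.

a=4, b=2, f(n)=25*n^6.
log_2(4) = 2 < 6.
f(n) = Omega(n^(2+epsilon)) for some epsilon > 0, so Case 3 is the candidate.
Regularity: a*f(n/b) = 4*25*(n/2)^6 = (4/64)*25*n^6 <= c*f(n) with c = 4/64 < 1. Satisfied.
Case 3: T(n) = Theta(n^6).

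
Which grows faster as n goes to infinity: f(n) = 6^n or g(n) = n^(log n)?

f(n) = 6^n grows faster: take logs: log(n^(log n)) = (log n)^2, log(6^n) = n log 6; n dominates (log n)^2.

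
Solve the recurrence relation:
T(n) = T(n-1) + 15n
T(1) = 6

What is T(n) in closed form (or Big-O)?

Unrolling: T(n) = 6 + 15*(2 + 3 + ... + n) = 6 + 15*(n(n+1)/2 - 1) = O(n^2).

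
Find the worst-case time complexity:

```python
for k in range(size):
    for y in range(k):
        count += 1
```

Time complexity: O(n^2).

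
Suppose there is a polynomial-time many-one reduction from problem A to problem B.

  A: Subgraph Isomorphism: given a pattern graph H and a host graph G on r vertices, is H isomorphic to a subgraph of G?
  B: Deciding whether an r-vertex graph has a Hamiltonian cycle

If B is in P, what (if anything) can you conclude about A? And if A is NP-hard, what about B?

A poly-time reduction A <=_p B means any A-instance can be transformed to a B-instance in poly time.
If B is in P: compose the reduction with B's poly-time algorithm to solve A in poly time, so A is in P.
If A is NP-hard: every NP problem reduces to A, which reduces to B; composing reductions, every NP problem reduces to B, so B is NP-hard.
(Here in fact A is NP-complete and B is NP-complete.)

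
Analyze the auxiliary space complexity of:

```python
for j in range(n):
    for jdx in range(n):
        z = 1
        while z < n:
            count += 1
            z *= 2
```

Space complexity: O(1).
Only a constant amount of auxiliary storage is used; nothing grows with n.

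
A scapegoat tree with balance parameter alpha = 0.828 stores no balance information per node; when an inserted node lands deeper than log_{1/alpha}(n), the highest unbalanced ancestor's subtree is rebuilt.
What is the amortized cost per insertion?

Search/insert path is O(log n). A rebuild of a subtree of size s costs O(s), but with alpha = 0.828 at least Omega(s) insertions must have occurred in that subtree since its last rebuild. Charging O(1) of the rebuild to each such insertion gives O(log n) amortized.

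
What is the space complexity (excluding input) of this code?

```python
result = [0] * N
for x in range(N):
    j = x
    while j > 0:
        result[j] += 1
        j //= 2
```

Space complexity: O(n).
Auxiliary storage grows linearly with the input size n in the worst case.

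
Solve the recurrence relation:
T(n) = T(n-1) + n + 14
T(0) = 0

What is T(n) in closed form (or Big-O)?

Dominant term in sum is 1*sum(i, i=1..n) = 1*n*(n+1)/2 = O(n^2).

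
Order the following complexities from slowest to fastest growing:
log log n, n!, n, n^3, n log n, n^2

Ordered by growth rate: log log n < n < n log n < n^2 < n^3 < n!.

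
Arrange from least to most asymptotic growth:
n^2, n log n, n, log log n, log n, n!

Ordered by growth rate: log log n < log n < n < n log n < n^2 < n!.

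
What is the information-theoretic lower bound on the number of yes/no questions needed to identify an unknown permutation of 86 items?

There are 86! = 24227095383672732381765523203441259715284870552429381750838764496720162249742450276789464634901319465571660595200000000000000000000 permutations. Each yes/no question gives at most 1 bit, so at least ceil(log_2(24227095383672732381765523203441259715284870552429381750838764496720162249742450276789464634901319465571660595200000000000000000000)) = 434 questions are needed.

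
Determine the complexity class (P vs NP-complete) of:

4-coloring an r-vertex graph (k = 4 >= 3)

This problem is NP-complete: graph k-coloring for k>=3 is NP-complete by reduction from 3-SAT.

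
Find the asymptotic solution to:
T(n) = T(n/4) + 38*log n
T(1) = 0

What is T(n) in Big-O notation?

Each of the log_4(n) levels adds O(log n). T(n) = O(log^2 n).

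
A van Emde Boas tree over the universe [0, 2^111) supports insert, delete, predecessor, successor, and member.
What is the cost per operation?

vEB recursively partitions [0, 2596148429267413814265248164610048) into sqrt(u) clusters of size sqrt(u). Each operation recurses into either one cluster or the summary, never both: T(u) = T(sqrt(u)) + O(1) => T(u) = O(log log u) = O(log 111). This is worst-case, not just amortized.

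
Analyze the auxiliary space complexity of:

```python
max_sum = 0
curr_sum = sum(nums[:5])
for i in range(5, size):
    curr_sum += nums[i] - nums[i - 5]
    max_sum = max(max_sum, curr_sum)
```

Space complexity: O(1).
Only a constant amount of auxiliary storage is used; nothing grows with n.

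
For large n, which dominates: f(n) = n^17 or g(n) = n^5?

f(n) = n^17 grows faster: n^17/n^5 = n^12 -> infinity.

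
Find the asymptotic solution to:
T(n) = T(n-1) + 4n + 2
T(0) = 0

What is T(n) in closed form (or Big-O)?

Dominant term in sum is 4*sum(i, i=1..n) = 4*n*(n+1)/2 = O(n^2).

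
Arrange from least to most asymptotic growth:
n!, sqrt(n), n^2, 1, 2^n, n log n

Ordered by growth rate: 1 < sqrt(n) < n log n < n^2 < 2^n < n!.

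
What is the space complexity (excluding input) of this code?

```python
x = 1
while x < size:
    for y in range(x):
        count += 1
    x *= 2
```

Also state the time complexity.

Space complexity: O(1).
Only a constant amount of auxiliary storage is used; nothing grows with n.
Time complexity: O(n).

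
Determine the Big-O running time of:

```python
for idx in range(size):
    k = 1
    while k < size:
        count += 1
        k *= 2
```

Time complexity: O(n log n).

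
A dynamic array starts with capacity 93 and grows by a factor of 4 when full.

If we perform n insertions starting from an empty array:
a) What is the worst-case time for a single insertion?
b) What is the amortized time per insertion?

(a) Worst-case single insertion: O(n) -- when the array is full at capacity c, the resize copies all c elements, and c can be Theta(n).
(b) Resizes happen at sizes 93, 372, 1488, ... Total copy cost for n insertions: 93 + 372 + ... = O(n) (geometric series with ratio 1/4). Amortized cost per insertion: O(n)/n = O(1).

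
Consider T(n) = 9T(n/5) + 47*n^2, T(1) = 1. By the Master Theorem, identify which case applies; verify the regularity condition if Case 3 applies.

a=9, b=5, f(n)=47*n^2.
log_5(9) = 1.365 < 2.
f(n) = Omega(n^(1.365+epsilon)) for some epsilon > 0, so Case 3 is the candidate.
Regularity: a*f(n/b) = 9*47*(n/5)^2 = (9/25)*47*n^2 <= c*f(n) with c = 9/25 < 1. Satisfied.
Case 3: T(n) = Theta(n^2).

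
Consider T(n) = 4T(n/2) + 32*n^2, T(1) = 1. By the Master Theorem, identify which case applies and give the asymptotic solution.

a=4, b=2, f(n)=32*n^2.
log_2(4) = 2, so n^(log_b(a)) = n^2.
f(n) = Theta(n^2), so Case 2 applies.
T(n) = Theta(n^2 log n).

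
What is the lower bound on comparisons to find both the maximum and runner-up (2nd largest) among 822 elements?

Lower bound: finding the max needs 822-1 comparisons. By an adversary weight-doubling argument, the maximum element must personally win at least ceil(log_2(822)) = 10 comparisons in any correct algorithm. The 2nd largest is among those 10 direct losers, and distinguishing it requires 10-1 more comparisons. Total >= 822-1 + 10-1 = 830. A balanced tournament achieves this bound exactly.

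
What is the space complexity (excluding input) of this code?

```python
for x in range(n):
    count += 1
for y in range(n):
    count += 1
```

Space complexity: O(1).
Only a constant amount of auxiliary storage is used; nothing grows with n.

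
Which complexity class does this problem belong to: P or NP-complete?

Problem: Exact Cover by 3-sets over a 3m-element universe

This problem is NP-complete: one of Karp's 21 NP-complete problems.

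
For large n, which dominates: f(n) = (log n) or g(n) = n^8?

g(n) = n^8 grows faster: any positive polynomial dominates any polylog.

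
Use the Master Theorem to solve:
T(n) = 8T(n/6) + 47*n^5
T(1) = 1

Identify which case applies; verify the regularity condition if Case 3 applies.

a=8, b=6, f(n)=47*n^5.
log_6(8) = 1.161 < 5.
f(n) = Omega(n^(1.161+epsilon)) for some epsilon > 0, so Case 3 is the candidate.
Regularity: a*f(n/b) = 8*47*(n/6)^5 = (8/7776)*47*n^5 <= c*f(n) with c = 8/7776 < 1. Satisfied.
Case 3: T(n) = Theta(n^5).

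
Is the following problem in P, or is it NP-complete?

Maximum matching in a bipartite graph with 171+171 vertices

This problem is in P: Hopcroft-Karp runs in O(E sqrt(V)).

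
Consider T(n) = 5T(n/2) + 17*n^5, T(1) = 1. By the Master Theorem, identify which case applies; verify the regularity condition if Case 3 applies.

a=5, b=2, f(n)=17*n^5.
log_2(5) = 2.322 < 5.
f(n) = Omega(n^(2.322+epsilon)) for some epsilon > 0, so Case 3 is the candidate.
Regularity: a*f(n/b) = 5*17*(n/2)^5 = (5/32)*17*n^5 <= c*f(n) with c = 5/32 < 1. Satisfied.
Case 3: T(n) = Theta(n^5).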